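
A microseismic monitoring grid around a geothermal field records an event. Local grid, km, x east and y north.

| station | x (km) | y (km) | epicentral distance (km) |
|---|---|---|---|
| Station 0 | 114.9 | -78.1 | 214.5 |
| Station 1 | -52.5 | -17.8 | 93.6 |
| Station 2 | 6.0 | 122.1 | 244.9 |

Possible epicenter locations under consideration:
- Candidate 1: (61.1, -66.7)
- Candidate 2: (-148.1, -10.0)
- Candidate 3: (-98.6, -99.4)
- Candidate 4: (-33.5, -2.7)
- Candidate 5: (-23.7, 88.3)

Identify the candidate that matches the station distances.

For each candidate, compare |candidate − station| to the reported distance:
Candidate 1: residuals Station 0 159.5, Station 1 30.1, Station 2 48.2 → max 159.5 km
Candidate 2: residuals Station 0 57.2, Station 1 2.3, Station 2 41.9 → max 57.2 km
Candidate 3: residuals Station 0 0.1, Station 1 0.1, Station 2 0.1 → max 0.1 km
Candidate 4: residuals Station 0 48.0, Station 1 69.3, Station 2 114.0 → max 114.0 km
Candidate 5: residuals Station 0 2.1, Station 1 16.3, Station 2 199.9 → max 199.9 km
Only Candidate 3 has all residuals ≈ 0.

Candidate 3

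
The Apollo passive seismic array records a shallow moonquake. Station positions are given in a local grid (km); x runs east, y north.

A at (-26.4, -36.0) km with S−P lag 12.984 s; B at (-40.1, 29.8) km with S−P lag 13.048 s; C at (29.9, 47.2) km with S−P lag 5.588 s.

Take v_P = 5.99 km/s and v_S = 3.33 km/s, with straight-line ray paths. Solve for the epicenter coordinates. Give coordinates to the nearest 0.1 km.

Distance from S−P lag: d = Δt · v_P v_S / (v_P − v_S) = Δt · (5.99·3.33)/(5.99−3.33) ≈ 7.4988·Δt.
So d_A = 97.36, d_B = 97.84, d_C = 41.90 km.
Circle about each station: (x + 26.4)² + (y + 36.0)² = 97.36²; (x + 40.1)² + (y − 29.8)² = 97.84²; (x − 29.9)² + (y − 47.2)² = 41.90².
Subtracting the A equation from the B and C equations removes the quadratic terms:
-27.4 x + 131.6 y = 409.39
112.6 x + 166.4 y = 8852.25
Solving the 2×2 system: x ≈ 56.6, y ≈ 14.9 km.

(56.6, 14.9)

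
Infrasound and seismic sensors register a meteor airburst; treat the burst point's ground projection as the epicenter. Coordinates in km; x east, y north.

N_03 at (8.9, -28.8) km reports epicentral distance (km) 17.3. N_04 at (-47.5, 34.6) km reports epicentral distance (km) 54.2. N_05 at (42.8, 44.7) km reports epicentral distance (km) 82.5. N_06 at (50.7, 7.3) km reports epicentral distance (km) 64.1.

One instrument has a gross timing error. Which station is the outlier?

N_04

Solve using three stations at a time. Using N_03, N_05, N_06 (subtract circle equations pairwise → linear system) gives (x, y) ≈ (-6.6, -21.3).
Distances from that point to each station vs reported:
  N_03: calculated 17.2 vs reported 17.3 → residual 0.1 km
  N_04: calculated 69.3 vs reported 54.2 → residual 15.1 km
  N_05: calculated 82.5 vs reported 82.5 → residual 0.0 km
  N_06: calculated 64.1 vs reported 64.1 → residual 0.0 km
N_03, N_05, N_06 are mutually consistent (residuals ≈ 0); N_04 is off by 15.1 km.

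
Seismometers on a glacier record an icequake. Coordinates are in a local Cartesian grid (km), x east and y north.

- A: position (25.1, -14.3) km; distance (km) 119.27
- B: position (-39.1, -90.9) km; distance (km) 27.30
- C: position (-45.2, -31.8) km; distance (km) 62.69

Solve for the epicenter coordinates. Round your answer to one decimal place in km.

Circle about each station: (x − 25.1)² + (y + 14.3)² = 119.27²; (x + 39.1)² + (y + 90.9)² = 27.30²; (x + 45.2)² + (y + 31.8)² = 62.69².
Subtracting the A equation from the B and C equations removes the quadratic terms:
-128.4 x − 153.2 y = 22437.16
-140.6 x − 35.0 y = 12515.08
Solving the 2×2 system: x ≈ -66.4, y ≈ -90.8 km.

x ≈ -66.4 km, y ≈ -90.8 km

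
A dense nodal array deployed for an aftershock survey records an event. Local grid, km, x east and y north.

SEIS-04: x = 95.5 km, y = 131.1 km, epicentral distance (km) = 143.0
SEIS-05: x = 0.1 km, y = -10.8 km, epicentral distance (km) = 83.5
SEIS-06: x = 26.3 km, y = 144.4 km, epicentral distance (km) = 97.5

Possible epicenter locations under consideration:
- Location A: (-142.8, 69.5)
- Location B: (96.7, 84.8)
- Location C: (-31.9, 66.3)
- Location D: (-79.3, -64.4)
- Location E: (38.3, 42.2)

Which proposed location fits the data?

For each candidate, compare |candidate − station| to the reported distance:
Location A: residuals SEIS-04 103.1, SEIS-05 80.4, SEIS-06 87.4 → max 103.1 km
Location B: residuals SEIS-04 96.7, SEIS-05 52.4, SEIS-06 5.3 → max 96.7 km
Location C: residuals SEIS-04 0.1, SEIS-05 0.0, SEIS-06 0.1 → max 0.1 km
Location D: residuals SEIS-04 119.3, SEIS-05 12.3, SEIS-06 136.5 → max 136.5 km
Location E: residuals SEIS-04 37.3, SEIS-05 18.2, SEIS-06 5.4 → max 37.3 km
Only Location C has all residuals ≈ 0.

Location C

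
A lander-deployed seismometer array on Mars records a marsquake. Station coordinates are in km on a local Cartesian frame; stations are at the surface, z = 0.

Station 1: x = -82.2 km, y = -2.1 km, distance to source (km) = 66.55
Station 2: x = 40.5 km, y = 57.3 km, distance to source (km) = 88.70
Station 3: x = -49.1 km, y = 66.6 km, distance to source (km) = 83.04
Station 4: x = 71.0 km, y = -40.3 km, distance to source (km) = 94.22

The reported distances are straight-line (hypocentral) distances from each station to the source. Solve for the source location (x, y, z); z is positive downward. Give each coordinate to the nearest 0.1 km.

(-17.1, -9.1, 11.9)

Each station gives a sphere (x−x_i)² + (y−y_i)² + z² = d_i² (stations at z=0).
Subtracting the Station 1 sphere from Station 2 and Station 3: z² cancels, leaving linear equations in x and y:
245.4 x + 118.8 y = -5276.50
66.2 x + 137.4 y = -2381.62
Solving: x ≈ -17.099, y ≈ -9.095 km (keep extra digits for the depth step; rounded: -17.1, -9.1).
Then from the Station 1 sphere: z² = 66.55² − (x + 82.2)² − (y + 2.1)² with x = -17.099, y = -9.095, so z ≈ 11.909 ≈ 11.9 km.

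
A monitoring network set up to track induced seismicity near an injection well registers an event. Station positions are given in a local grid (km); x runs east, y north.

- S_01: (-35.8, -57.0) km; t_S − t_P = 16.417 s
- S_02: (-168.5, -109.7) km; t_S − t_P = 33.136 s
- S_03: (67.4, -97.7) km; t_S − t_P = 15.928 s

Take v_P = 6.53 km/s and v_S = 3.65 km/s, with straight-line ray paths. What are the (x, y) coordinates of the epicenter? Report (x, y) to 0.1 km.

65.0 km east, 34.1 km north

Distance from S−P lag: d = Δt · v_P v_S / (v_P − v_S) = Δt · (6.53·3.65)/(6.53−3.65) ≈ 8.2759·Δt.
So d_S_01 = 135.86, d_S_02 = 274.23, d_S_03 = 131.82 km.
Circle about each station: (x + 35.8)² + (y + 57.0)² = 135.86²; (x + 168.5)² + (y + 109.7)² = 274.23²; (x − 67.4)² + (y + 97.7)² = 131.82².
Subtracting pairs of circle equations eliminates x²+y² and gives linear equations (the radical axes):
-265.4 x − 105.4 y = -20848.45
206.4 x − 81.4 y = 10638.84
Solving the 2×2 system: x ≈ 65.0, y ≈ 34.1 km.
Check against S_01 (with the unrounded x, y): √((x + 35.8)²+(y + 57.0)²) = 135.89 ≈ 135.86 km. ✓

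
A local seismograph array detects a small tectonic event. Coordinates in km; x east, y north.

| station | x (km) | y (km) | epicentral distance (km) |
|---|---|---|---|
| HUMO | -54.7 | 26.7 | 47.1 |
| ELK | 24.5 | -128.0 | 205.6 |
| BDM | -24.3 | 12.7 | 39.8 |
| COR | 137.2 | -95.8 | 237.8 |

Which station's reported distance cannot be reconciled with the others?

Solve using three stations at a time. Using HUMO, ELK, COR (subtract circle equations pairwise → linear system) gives (x, y) ≈ (-34.2, 69.0).
Distances from that point to each station vs reported:
  HUMO: calculated 47.0 vs reported 47.1 → residual 0.1 km
  ELK: calculated 205.6 vs reported 205.6 → residual 0.0 km
  BDM: calculated 57.2 vs reported 39.8 → residual 17.4 km
  COR: calculated 237.8 vs reported 237.8 → residual 0.0 km
HUMO, ELK, COR are mutually consistent (residuals ≈ 0); BDM is off by 17.4 km.

BDM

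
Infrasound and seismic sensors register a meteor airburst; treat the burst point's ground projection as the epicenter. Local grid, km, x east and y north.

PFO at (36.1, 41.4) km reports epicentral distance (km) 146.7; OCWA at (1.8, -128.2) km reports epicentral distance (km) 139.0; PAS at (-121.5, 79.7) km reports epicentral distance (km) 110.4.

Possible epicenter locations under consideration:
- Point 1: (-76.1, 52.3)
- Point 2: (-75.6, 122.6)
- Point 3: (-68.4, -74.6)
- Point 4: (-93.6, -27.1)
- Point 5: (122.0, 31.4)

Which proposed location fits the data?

Point 4

For each candidate, compare |candidate − station| to the reported distance:
Point 1: residuals PFO 34.0, OCWA 57.6, PAS 57.4 → max 57.6 km
Point 2: residuals PFO 8.6, OCWA 123.5, PAS 47.6 → max 123.5 km
Point 3: residuals PFO 9.4, OCWA 50.7, PAS 52.8 → max 52.8 km
Point 4: residuals PFO 0.0, OCWA 0.0, PAS 0.0 → max 0.0 km
Point 5: residuals PFO 60.2, OCWA 60.8, PAS 137.8 → max 137.8 km
Only Point 4 has all residuals ≈ 0.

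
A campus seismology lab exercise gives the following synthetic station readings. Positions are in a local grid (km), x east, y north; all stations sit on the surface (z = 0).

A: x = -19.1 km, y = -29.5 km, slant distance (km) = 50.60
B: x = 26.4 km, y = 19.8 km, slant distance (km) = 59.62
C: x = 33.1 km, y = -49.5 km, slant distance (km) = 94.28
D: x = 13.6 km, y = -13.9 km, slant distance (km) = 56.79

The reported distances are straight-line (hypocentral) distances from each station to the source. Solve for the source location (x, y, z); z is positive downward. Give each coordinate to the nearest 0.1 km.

(-31.7, 17.7, 13.2)

Each station gives a sphere (x−x_i)² + (y−y_i)² + z² = d_i² (stations at z=0).
Subtracting the A sphere from B and C: z² cancels, leaving linear equations in x and y:
91.0 x + 98.6 y = -1140.24
104.4 x − 40.0 y = -4017.56
Solving: x ≈ -31.703, y ≈ 17.695 km (keep extra digits for the depth step; rounded: -31.7, 17.7).
Then from the A sphere: z² = 50.60² − (x + 19.1)² − (y + 29.5)² with x = -31.703, y = 17.695, so z ≈ 13.197 ≈ 13.2 km.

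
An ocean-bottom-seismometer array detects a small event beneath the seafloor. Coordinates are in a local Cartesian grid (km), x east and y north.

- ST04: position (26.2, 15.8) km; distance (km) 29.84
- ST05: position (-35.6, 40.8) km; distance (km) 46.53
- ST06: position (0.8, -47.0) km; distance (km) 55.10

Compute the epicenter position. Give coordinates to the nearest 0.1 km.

x ≈ -2.6 km, y ≈ 8.0 km

Circle about each station: (x − 26.2)² + (y − 15.8)² = 29.84²; (x + 35.6)² + (y − 40.8)² = 46.53²; (x − 0.8)² + (y + 47.0)² = 55.10².
Subtracting the ST04 equation from the ST05 and ST06 equations removes the quadratic terms:
-123.6 x + 50.0 y = 721.30
-50.8 x − 125.6 y = -872.02
Solving the 2×2 system: x ≈ -2.6, y ≈ 8.0 km.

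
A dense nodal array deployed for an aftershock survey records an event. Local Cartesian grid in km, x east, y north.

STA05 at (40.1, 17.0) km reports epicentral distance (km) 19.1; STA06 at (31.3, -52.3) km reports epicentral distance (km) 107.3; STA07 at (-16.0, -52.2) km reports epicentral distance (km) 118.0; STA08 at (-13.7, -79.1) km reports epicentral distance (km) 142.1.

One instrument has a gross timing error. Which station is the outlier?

STA05

Solve using three stations at a time. Using STA06, STA07, STA08 (subtract circle equations pairwise → linear system) gives (x, y) ≈ (33.4, 55.0).
Distances from that point to each station vs reported:
  STA05: calculated 38.6 vs reported 19.1 → residual 19.5 km
  STA06: calculated 107.3 vs reported 107.3 → residual 0.0 km
  STA07: calculated 118.0 vs reported 118.0 → residual 0.0 km
  STA08: calculated 142.1 vs reported 142.1 → residual 0.0 km
STA06, STA07, STA08 are mutually consistent (residuals ≈ 0); STA05 is off by 19.5 km.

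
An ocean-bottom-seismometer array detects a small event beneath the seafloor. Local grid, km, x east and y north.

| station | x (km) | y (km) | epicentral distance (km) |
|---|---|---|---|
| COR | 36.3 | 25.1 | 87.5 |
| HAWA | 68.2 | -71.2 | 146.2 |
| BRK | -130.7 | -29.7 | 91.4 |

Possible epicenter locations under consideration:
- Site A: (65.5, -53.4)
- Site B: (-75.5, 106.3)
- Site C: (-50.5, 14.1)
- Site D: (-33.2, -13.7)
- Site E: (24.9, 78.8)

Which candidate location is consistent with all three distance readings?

For each candidate, compare |candidate − station| to the reported distance:
Site A: residuals COR 3.7, HAWA 128.2, BRK 106.2 → max 128.2 km
Site B: residuals COR 50.7, HAWA 82.2, BRK 55.4 → max 82.2 km
Site C: residuals COR 0.0, HAWA 0.0, BRK 0.0 → max 0.0 km
Site D: residuals COR 7.9, HAWA 29.6, BRK 7.4 → max 29.6 km
Site E: residuals COR 32.6, HAWA 9.9, BRK 98.3 → max 98.3 km
Only Site C has all residuals ≈ 0.

Site C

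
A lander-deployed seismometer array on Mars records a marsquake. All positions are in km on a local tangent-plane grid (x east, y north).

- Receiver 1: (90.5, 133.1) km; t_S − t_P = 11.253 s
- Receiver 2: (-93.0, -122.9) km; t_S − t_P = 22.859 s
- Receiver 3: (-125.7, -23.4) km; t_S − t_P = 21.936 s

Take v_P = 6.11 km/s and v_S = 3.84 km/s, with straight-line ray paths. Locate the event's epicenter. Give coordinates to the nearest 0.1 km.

x ≈ 97.4 km, y ≈ 17.0 km

Distance from S−P lag: d = Δt · v_P v_S / (v_P − v_S) = Δt · (6.11·3.84)/(6.11−3.84) ≈ 10.3359·Δt.
So d_Receiver 1 = 116.31, d_Receiver 2 = 236.27, d_Receiver 3 = 226.73 km.
Circle about each station: (x − 90.5)² + (y − 133.1)² = 116.31²; (x + 93.0)² + (y + 122.9)² = 236.27²; (x + 125.7)² + (y + 23.4)² = 226.73².
Subtracting pairs of circle equations eliminates x²+y² and gives linear equations (the radical axes):
-367.0 x − 512.0 y = -44447.95
-432.4 x − 313.0 y = -47436.29
Solving the 2×2 system: x ≈ 97.4, y ≈ 17.0 km.
Check against Receiver 1 (with the unrounded x, y): √((x − 90.5)²+(y − 133.1)²) = 116.31 ≈ 116.31 km. ✓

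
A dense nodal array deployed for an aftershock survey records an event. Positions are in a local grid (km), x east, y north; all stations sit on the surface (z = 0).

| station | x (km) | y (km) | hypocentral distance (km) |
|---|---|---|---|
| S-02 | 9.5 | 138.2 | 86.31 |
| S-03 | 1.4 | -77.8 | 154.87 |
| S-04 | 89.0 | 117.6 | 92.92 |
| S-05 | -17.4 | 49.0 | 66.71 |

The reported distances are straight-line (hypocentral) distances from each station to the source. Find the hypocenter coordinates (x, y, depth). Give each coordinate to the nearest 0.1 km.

Each station gives a sphere (x−x_i)² + (y−y_i)² + z² = d_i² (stations at z=0).
Subtracting the S-02 sphere from S-03 and S-04: z² cancels, leaving linear equations in x and y:
-16.2 x − 432.0 y = -29669.99
159.0 x − 41.2 y = 1376.56
Solving: x ≈ 26.199, y ≈ 67.698 km (keep extra digits for the depth step; rounded: 26.2, 67.7).
Then from the S-02 sphere: z² = 86.31² − (x − 9.5)² − (y − 138.2)² with x = 26.199, y = 67.698, so z ≈ 46.904 ≈ 46.9 km.

x ≈ 26.2 km, y ≈ 67.7 km, depth ≈ 46.9 km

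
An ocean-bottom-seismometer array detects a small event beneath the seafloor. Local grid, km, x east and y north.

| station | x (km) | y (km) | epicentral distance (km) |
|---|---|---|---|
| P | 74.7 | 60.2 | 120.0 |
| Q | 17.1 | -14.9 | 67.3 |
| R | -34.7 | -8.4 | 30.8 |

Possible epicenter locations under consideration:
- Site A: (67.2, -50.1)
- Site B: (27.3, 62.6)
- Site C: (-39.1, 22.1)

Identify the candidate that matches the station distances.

Site C

For each candidate, compare |candidate − station| to the reported distance:
Site A: residuals P 9.4, Q 6.1, R 79.3 → max 79.3 km
Site B: residuals P 72.5, Q 10.9, R 63.5 → max 72.5 km
Site C: residuals P 0.0, Q 0.0, R 0.0 → max 0.0 km
Only Site C has all residuals ≈ 0.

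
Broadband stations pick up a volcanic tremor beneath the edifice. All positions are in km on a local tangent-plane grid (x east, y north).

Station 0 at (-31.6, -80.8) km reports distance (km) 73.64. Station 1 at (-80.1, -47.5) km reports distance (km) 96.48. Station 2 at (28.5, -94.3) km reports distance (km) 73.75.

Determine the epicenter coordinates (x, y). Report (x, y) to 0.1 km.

Circle about each station: (x + 31.6)² + (y + 80.8)² = 73.64²; (x + 80.1)² + (y + 47.5)² = 96.48²; (x − 28.5)² + (y + 94.3)² = 73.75².
Subtracting the Station 0 equation from the Station 1 and Station 2 equations removes the quadratic terms:
-97.0 x + 66.6 y = -2740.48
120.2 x − 27.0 y = 2161.33
Solving the 2×2 system: x ≈ 13.0, y ≈ -22.2 km.

13.0 km east, -22.2 km north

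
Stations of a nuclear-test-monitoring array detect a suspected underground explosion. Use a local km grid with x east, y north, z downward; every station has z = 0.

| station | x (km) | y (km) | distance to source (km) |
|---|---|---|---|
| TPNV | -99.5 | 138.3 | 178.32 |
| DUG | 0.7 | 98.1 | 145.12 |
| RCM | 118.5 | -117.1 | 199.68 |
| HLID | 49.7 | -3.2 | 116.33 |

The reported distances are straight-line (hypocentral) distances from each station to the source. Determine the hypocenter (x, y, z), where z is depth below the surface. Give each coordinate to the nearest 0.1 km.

x ≈ -54.6 km, y ≈ -28.3 km, depth ≈ 45.0 km

Each station gives a sphere (x−x_i)² + (y−y_i)² + z² = d_i² (stations at z=0).
Subtracting the TPNV sphere from DUG and RCM: z² cancels, leaving linear equations in x and y:
200.4 x − 80.4 y = -8664.83
436.0 x − 510.8 y = -9346.56
Solving: x ≈ -54.591, y ≈ -28.299 km (keep extra digits for the depth step; rounded: -54.6, -28.3).
Then from the TPNV sphere: z² = 178.32² − (x + 99.5)² − (y − 138.3)² with x = -54.591, y = -28.299, so z ≈ 45.011 ≈ 45.0 km.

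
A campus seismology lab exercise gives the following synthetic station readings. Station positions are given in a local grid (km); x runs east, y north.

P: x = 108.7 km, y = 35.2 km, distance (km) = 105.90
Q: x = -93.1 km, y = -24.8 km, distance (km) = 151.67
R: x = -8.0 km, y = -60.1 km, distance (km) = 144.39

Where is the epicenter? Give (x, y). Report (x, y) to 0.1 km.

Circle about each station: (x − 108.7)² + (y − 35.2)² = 105.90²; (x + 93.1)² + (y + 24.8)² = 151.67²; (x + 8.0)² + (y + 60.1)² = 144.39².
Subtracting the P equation from the Q and R equations removes the quadratic terms:
-403.6 x − 120.0 y = -15561.06
-233.4 x − 190.6 y = -19012.38
Solving the 2×2 system: x ≈ 14.0, y ≈ 82.6 km.
Check against P (with the unrounded x, y): √((x − 108.7)²+(y − 35.2)²) = 105.91 ≈ 105.90 km. ✓

(14.0, 82.6)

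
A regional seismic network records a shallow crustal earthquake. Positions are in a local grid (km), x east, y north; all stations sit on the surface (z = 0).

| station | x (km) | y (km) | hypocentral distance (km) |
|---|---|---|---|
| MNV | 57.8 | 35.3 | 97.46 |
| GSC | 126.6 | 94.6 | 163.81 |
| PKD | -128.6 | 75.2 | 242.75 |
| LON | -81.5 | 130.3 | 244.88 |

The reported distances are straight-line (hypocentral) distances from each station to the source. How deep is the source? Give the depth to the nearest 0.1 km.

Each station gives a sphere (x−x_i)² + (y−y_i)² + z² = d_i² (stations at z=0).
Subtracting the MNV sphere from GSC and PKD: z² cancels, leaving linear equations in x and y:
137.6 x + 118.6 y = 3054.53
-372.8 x + 79.8 y = -31823.04
Solving: x ≈ 72.796, y ≈ -58.704 km (keep extra digits for the depth step; rounded: 72.8, -58.7).
Then from the MNV sphere: z² = 97.46² − (x − 57.8)² − (y − 35.3)² with x = 72.796, y = -58.704, so z ≈ 20.900 ≈ 20.9 km.

depth ≈ 20.9 km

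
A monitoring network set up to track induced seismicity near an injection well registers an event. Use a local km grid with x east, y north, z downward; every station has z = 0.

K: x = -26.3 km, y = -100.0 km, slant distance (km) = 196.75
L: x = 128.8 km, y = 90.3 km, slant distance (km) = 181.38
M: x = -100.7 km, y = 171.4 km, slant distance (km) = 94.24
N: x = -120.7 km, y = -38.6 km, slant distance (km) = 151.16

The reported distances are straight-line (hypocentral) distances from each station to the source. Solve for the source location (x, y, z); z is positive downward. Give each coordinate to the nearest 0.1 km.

Each station gives a sphere (x−x_i)² + (y−y_i)² + z² = d_i² (stations at z=0).
Subtracting the K sphere from L and M: z² cancels, leaving linear equations in x and y:
310.2 x + 380.6 y = 19863.70
-148.8 x + 542.8 y = 58656.14
Solving: x ≈ -51.298, y ≈ 94.000 km (keep extra digits for the depth step; rounded: -51.3, 94.0).
Then from the K sphere: z² = 196.75² − (x + 26.3)² − (y + 100.0)² with x = -51.298, y = 94.000, so z ≈ 21.205 ≈ 21.2 km.
Check against N (with the unrounded solution): distance 151.16 ≈ 151.16 km. ✓

(-51.3, 94.0, 21.2)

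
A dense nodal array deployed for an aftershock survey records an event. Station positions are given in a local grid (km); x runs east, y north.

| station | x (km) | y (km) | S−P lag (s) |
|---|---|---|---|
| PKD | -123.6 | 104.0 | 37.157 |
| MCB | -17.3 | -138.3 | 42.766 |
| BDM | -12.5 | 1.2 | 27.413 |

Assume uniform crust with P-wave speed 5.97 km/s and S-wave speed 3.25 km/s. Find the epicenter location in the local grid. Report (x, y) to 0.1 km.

140.8 km east, 122.6 km north

Distance from S−P lag: d = Δt · v_P v_S / (v_P − v_S) = Δt · (5.97·3.25)/(5.97−3.25) ≈ 7.1333·Δt.
So d_PKD = 265.05, d_MCB = 305.06, d_BDM = 195.54 km.
Circle about each station: (x + 123.6)² + (y − 104.0)² = 265.05²; (x + 17.3)² + (y + 138.3)² = 305.06²; (x + 12.5)² + (y − 1.2)² = 195.54².
Subtracting the PKD equation from the MCB and BDM equations removes the quadratic terms:
212.6 x − 484.6 y = -29476.88
222.2 x − 205.6 y = 6080.34
Solving the 2×2 system: x ≈ 140.8, y ≈ 122.6 km.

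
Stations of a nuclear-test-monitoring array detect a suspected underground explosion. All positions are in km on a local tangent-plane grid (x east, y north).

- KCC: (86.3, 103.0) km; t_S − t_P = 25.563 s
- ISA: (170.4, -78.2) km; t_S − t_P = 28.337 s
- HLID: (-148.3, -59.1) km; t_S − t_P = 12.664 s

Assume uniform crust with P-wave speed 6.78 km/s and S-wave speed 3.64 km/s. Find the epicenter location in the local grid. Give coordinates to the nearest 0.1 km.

Distance from S−P lag: d = Δt · v_P v_S / (v_P − v_S) = Δt · (6.78·3.64)/(6.78−3.64) ≈ 7.8596·Δt.
So d_KCC = 200.92, d_ISA = 222.72, d_HLID = 99.53 km.
Circle about each station: (x − 86.3)² + (y − 103.0)² = 200.92²; (x − 170.4)² + (y + 78.2)² = 222.72²; (x + 148.3)² + (y + 59.1)² = 99.53².
Subtracting the KCC equation from the ISA and HLID equations removes the quadratic terms:
168.2 x − 362.4 y = 7859.36
-469.2 x − 324.2 y = 37891.64
Solving the 2×2 system: x ≈ -49.8, y ≈ -44.8 km.
Check against KCC (with the unrounded x, y): √((x − 86.3)²+(y − 103.0)²) = 200.92 ≈ 200.92 km. ✓

x ≈ -49.8 km, y ≈ -44.8 km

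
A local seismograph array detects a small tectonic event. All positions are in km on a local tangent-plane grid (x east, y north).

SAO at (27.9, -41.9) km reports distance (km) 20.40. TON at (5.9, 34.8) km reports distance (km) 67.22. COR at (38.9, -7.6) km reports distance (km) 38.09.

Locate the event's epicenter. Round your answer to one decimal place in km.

x ≈ 9.9 km, y ≈ -32.3 km

Circle about each station: (x − 27.9)² + (y + 41.9)² = 20.40²; (x − 5.9)² + (y − 34.8)² = 67.22²; (x − 38.9)² + (y + 7.6)² = 38.09².
Subtracting pairs of circle equations eliminates x²+y² and gives linear equations (the radical axes):
-44.0 x + 153.4 y = -5390.54
22.0 x + 68.6 y = -1997.74
Solving the 2×2 system: x ≈ 9.9, y ≈ -32.3 km.
Check against SAO (with the unrounded x, y): √((x − 27.9)²+(y + 41.9)²) = 20.39 ≈ 20.40 km. ✓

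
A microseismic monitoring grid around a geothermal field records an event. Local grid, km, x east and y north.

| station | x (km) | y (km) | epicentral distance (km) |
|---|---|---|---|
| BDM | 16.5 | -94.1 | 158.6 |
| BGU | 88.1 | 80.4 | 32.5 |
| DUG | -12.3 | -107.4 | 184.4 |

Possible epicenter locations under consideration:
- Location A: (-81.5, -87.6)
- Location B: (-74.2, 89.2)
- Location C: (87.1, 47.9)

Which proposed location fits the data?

For each candidate, compare |candidate − station| to the reported distance:
Location A: residuals BDM 60.4, BGU 206.2, DUG 112.4 → max 206.2 km
Location B: residuals BDM 45.9, BGU 130.0, DUG 21.7 → max 130.0 km
Location C: residuals BDM 0.0, BGU 0.0, DUG 0.0 → max 0.0 km
Only Location C has all residuals ≈ 0.

Location C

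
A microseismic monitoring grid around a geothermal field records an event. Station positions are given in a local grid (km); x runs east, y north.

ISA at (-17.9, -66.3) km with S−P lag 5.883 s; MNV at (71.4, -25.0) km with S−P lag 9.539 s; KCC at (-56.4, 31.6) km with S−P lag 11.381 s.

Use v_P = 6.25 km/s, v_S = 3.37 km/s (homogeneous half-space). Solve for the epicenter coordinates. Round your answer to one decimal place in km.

Distance from S−P lag: d = Δt · v_P v_S / (v_P − v_S) = Δt · (6.25·3.37)/(6.25−3.37) ≈ 7.3134·Δt.
So d_ISA = 43.02, d_MNV = 69.76, d_KCC = 83.23 km.
Circle about each station: (x + 17.9)² + (y + 66.3)² = 43.02²; (x − 71.4)² + (y + 25.0)² = 69.76²; (x + 56.4)² + (y − 31.6)² = 83.23².
Subtracting pairs of circle equations eliminates x²+y² and gives linear equations (the radical axes):
178.6 x + 82.6 y = -2008.88
-77.0 x + 195.8 y = -5613.09
Solving the 2×2 system: x ≈ 1.7, y ≈ -28.0 km.
Check against ISA (with the unrounded x, y): √((x + 17.9)²+(y + 66.3)²) = 43.03 ≈ 43.02 km. ✓

(1.7, -28.0)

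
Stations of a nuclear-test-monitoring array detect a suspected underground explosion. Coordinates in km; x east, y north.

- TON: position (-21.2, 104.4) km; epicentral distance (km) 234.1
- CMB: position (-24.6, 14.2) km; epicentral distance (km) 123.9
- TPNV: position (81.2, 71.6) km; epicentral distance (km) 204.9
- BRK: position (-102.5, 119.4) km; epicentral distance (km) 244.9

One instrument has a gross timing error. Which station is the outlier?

Solve using three stations at a time. Using CMB, TPNV, BRK (subtract circle equations pairwise → linear system) gives (x, y) ≈ (-15.0, -109.3).
Distances from that point to each station vs reported:
  TON: calculated 213.8 vs reported 234.1 → residual 20.3 km
  CMB: calculated 123.9 vs reported 123.9 → residual 0.0 km
  TPNV: calculated 204.9 vs reported 204.9 → residual 0.0 km
  BRK: calculated 244.9 vs reported 244.9 → residual 0.0 km
CMB, TPNV, BRK are mutually consistent (residuals ≈ 0); TON is off by 20.3 km.

TON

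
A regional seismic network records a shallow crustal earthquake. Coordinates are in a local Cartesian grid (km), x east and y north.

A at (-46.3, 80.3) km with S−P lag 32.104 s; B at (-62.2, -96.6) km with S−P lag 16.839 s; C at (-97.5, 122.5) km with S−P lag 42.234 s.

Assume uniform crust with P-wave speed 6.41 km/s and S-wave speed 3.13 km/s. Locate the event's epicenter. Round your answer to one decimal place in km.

(40.8, -95.7)

Distance from S−P lag: d = Δt · v_P v_S / (v_P − v_S) = Δt · (6.41·3.13)/(6.41−3.13) ≈ 6.1169·Δt.
So d_A = 196.38, d_B = 103.00, d_C = 258.34 km.
Circle about each station: (x + 46.3)² + (y − 80.3)² = 196.38²; (x + 62.2)² + (y + 96.6)² = 103.00²; (x + 97.5)² + (y − 122.5)² = 258.34².
Subtracting pairs of circle equations eliminates x²+y² and gives linear equations (the radical axes):
-31.8 x − 353.8 y = 32564.72
-102.4 x + 84.4 y = -12253.73
Solving the 2×2 system: x ≈ 40.8, y ≈ -95.7 km.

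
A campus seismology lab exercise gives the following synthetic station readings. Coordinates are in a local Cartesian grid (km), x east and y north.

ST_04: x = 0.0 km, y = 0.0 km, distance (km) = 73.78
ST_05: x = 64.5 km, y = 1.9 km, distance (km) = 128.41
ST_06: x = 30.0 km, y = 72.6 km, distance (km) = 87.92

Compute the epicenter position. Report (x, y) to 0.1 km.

x ≈ -54.8 km, y ≈ 49.4 km

Circle about each station: x² + y² = 73.78²; (x − 64.5)² + (y − 1.9)² = 128.41²; (x − 30.0)² + (y − 72.6)² = 87.92².
Subtracting the ST_04 equation from the ST_05 and ST_06 equations removes the quadratic terms:
129.0 x + 3.8 y = -6881.78
60.0 x + 145.2 y = 3884.32
Solving the 2×2 system: x ≈ -54.8, y ≈ 49.4 km.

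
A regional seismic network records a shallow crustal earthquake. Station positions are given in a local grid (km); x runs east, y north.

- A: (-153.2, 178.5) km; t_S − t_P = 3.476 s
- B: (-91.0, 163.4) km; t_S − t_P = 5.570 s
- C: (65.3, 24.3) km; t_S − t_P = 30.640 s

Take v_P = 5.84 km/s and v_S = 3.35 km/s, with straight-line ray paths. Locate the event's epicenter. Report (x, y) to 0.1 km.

(-134.5, 158.6)

Distance from S−P lag: d = Δt · v_P v_S / (v_P − v_S) = Δt · (5.84·3.35)/(5.84−3.35) ≈ 7.8570·Δt.
So d_A = 27.31, d_B = 43.76, d_C = 240.74 km.
Circle about each station: (x + 153.2)² + (y − 178.5)² = 27.31²; (x + 91.0)² + (y − 163.4)² = 43.76²; (x − 65.3)² + (y − 24.3)² = 240.74².
Subtracting the A equation from the B and C equations removes the quadratic terms:
124.4 x − 30.2 y = -21521.03
437.0 x − 308.4 y = -107687.82
Solving the 2×2 system: x ≈ -134.5, y ≈ 158.6 km.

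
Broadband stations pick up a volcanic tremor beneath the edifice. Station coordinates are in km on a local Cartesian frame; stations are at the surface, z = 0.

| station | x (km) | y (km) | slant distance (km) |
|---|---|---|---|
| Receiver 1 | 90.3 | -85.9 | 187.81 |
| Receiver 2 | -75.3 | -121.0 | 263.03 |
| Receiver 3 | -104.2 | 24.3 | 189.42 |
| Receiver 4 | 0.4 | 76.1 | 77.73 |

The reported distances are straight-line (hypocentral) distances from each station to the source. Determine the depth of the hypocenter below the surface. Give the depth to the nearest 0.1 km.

z ≈ 33.3 km

Each station gives a sphere (x−x_i)² + (y−y_i)² + z² = d_i² (stations at z=0).
Subtracting the Receiver 1 sphere from Receiver 2 and Receiver 3: z² cancels, leaving linear equations in x and y:
-331.2 x − 70.2 y = -29133.99
-389.0 x + 220.4 y = -4692.11
Solving: x ≈ 67.300, y ≈ 97.494 km (keep extra digits for the depth step; rounded: 67.3, 97.5).
Then from the Receiver 1 sphere: z² = 187.81² − (x − 90.3)² − (y + 85.9)² with x = 67.300, y = 97.494, so z ≈ 33.320 ≈ 33.3 km.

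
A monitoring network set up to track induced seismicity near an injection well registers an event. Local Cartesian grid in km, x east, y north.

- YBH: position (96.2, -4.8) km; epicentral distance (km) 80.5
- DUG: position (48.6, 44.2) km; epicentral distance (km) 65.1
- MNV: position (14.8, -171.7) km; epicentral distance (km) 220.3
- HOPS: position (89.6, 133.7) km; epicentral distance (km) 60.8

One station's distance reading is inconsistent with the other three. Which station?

Solve using three stations at a time. Using YBH, DUG, HOPS (subtract circle equations pairwise → linear system) gives (x, y) ≈ (105.9, 75.1).
Distances from that point to each station vs reported:
  YBH: calculated 80.5 vs reported 80.5 → residual 0.0 km
  DUG: calculated 65.1 vs reported 65.1 → residual 0.0 km
  MNV: calculated 263.1 vs reported 220.3 → residual 42.8 km
  HOPS: calculated 60.8 vs reported 60.8 → residual 0.0 km
YBH, DUG, HOPS are mutually consistent (residuals ≈ 0); MNV is off by 42.8 km.

MNV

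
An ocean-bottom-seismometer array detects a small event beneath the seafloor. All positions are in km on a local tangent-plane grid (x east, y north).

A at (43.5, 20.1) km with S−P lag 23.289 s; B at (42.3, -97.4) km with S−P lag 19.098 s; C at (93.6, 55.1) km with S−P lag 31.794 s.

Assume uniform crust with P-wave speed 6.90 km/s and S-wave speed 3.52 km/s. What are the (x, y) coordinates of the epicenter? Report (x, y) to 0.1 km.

(-93.3, -76.3)

Distance from S−P lag: d = Δt · v_P v_S / (v_P − v_S) = Δt · (6.90·3.52)/(6.90−3.52) ≈ 7.1858·Δt.
So d_A = 167.35, d_B = 137.23, d_C = 228.47 km.
Circle about each station: (x − 43.5)² + (y − 20.1)² = 167.35²; (x − 42.3)² + (y + 97.4)² = 137.23²; (x − 93.6)² + (y − 55.1)² = 228.47².
Subtracting the A equation from the B and C equations removes the quadratic terms:
-2.4 x − 235.0 y = 18153.74
100.2 x + 70.0 y = -14691.81
Solving the 2×2 system: x ≈ -93.3, y ≈ -76.3 km.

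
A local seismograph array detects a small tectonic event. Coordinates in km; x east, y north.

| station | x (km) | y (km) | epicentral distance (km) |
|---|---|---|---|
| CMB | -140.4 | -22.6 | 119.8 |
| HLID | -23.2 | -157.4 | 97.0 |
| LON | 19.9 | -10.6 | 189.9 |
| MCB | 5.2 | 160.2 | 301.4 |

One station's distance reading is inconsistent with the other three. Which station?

MCB

Solve using three stations at a time. Using CMB, HLID, LON (subtract circle equations pairwise → linear system) gives (x, y) ≈ (-118.7, -140.4).
Distances from that point to each station vs reported:
  CMB: calculated 119.8 vs reported 119.8 → residual 0.0 km
  HLID: calculated 97.0 vs reported 97.0 → residual 0.0 km
  LON: calculated 189.9 vs reported 189.9 → residual 0.0 km
  MCB: calculated 325.1 vs reported 301.4 → residual 23.7 km
CMB, HLID, LON are mutually consistent (residuals ≈ 0); MCB is off by 23.7 km.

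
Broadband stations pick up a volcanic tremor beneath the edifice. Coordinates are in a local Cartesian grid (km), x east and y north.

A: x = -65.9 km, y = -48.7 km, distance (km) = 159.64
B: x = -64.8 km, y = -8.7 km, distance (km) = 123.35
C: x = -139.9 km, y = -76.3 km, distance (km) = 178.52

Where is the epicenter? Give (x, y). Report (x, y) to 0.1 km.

Circle about each station: (x + 65.9)² + (y + 48.7)² = 159.64²; (x + 64.8)² + (y + 8.7)² = 123.35²; (x + 139.9)² + (y + 76.3)² = 178.52².
Subtracting pairs of circle equations eliminates x²+y² and gives linear equations (the radical axes):
2.2 x + 80.0 y = 7829.94
-148.0 x − 55.2 y = 12294.74
Solving the 2×2 system: x ≈ -120.8, y ≈ 101.2 km.

(-120.8, 101.2)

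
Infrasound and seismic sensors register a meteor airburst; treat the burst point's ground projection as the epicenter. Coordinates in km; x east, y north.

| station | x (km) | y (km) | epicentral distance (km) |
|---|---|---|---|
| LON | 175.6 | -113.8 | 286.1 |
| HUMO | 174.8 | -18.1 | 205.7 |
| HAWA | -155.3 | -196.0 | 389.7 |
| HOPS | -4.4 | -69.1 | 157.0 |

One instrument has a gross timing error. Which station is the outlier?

Solve using three stations at a time. Using LON, HUMO, HAWA (subtract circle equations pairwise → linear system) gives (x, y) ≈ (42.8, 139.5).
Distances from that point to each station vs reported:
  LON: calculated 286.0 vs reported 286.1 → residual 0.1 km
  HUMO: calculated 205.6 vs reported 205.7 → residual 0.1 km
  HAWA: calculated 389.6 vs reported 389.7 → residual 0.1 km
  HOPS: calculated 213.9 vs reported 157.0 → residual 56.9 km
LON, HUMO, HAWA are mutually consistent (residuals ≈ 0); HOPS is off by 56.9 km.

HOPS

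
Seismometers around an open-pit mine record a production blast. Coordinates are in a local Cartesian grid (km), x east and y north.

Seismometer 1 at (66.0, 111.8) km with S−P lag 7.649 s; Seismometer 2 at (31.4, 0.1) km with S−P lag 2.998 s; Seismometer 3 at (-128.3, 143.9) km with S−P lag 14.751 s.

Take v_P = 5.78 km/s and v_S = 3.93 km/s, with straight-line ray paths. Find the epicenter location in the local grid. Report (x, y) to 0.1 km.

14.9 km east, 33.0 km north

Distance from S−P lag: d = Δt · v_P v_S / (v_P − v_S) = Δt · (5.78·3.93)/(5.78−3.93) ≈ 12.2786·Δt.
So d_Seismometer 1 = 93.92, d_Seismometer 2 = 36.81, d_Seismometer 3 = 181.12 km.
Circle about each station: (x − 66.0)² + (y − 111.8)² = 93.92²; (x − 31.4)² + (y − 0.1)² = 36.81²; (x + 128.3)² + (y − 143.9)² = 181.12².
Subtracting pairs of circle equations eliminates x²+y² and gives linear equations (the radical axes):
-69.2 x − 223.4 y = -8403.28
-388.6 x + 64.2 y = -3670.63
Solving the 2×2 system: x ≈ 14.9, y ≈ 33.0 km.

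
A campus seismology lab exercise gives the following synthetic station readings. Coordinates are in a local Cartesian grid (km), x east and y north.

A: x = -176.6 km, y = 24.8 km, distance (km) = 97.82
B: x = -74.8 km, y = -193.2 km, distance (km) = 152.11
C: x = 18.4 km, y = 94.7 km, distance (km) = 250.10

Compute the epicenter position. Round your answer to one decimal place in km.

x ≈ -167.5 km, y ≈ -72.6 km

Circle about each station: (x + 176.6)² + (y − 24.8)² = 97.82²; (x + 74.8)² + (y + 193.2)² = 152.11²; (x − 18.4)² + (y − 94.7)² = 250.10².
Subtracting pairs of circle equations eliminates x²+y² and gives linear equations (the radical axes):
203.6 x − 436.0 y = -2450.02
390.0 x + 139.8 y = -75477.21
Solving the 2×2 system: x ≈ -167.5, y ≈ -72.6 km.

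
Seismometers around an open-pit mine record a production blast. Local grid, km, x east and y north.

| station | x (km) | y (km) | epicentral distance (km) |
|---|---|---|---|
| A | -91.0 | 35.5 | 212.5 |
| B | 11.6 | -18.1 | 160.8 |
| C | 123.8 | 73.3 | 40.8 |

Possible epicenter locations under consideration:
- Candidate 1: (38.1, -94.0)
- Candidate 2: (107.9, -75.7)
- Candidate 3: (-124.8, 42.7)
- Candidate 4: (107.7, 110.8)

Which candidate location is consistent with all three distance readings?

Candidate 4

For each candidate, compare |candidate − station| to the reported distance:
Candidate 1: residuals A 29.6, B 80.4, C 147.2 → max 147.2 km
Candidate 2: residuals A 15.4, B 48.6, C 109.0 → max 109.0 km
Candidate 3: residuals A 177.9, B 11.5, C 209.7 → max 209.7 km
Candidate 4: residuals A 0.0, B 0.0, C 0.0 → max 0.0 km
Only Candidate 4 has all residuals ≈ 0.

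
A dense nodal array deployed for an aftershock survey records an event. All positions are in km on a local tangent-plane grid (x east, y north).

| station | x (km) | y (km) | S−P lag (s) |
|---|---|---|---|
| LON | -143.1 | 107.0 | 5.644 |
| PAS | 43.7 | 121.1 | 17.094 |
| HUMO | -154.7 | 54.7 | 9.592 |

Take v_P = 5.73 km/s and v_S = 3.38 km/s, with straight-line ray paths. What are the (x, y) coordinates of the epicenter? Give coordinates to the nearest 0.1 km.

Distance from S−P lag: d = Δt · v_P v_S / (v_P − v_S) = Δt · (5.73·3.38)/(5.73−3.38) ≈ 8.2414·Δt.
So d_LON = 46.51, d_PAS = 140.88, d_HUMO = 79.05 km.
Circle about each station: (x + 143.1)² + (y − 107.0)² = 46.51²; (x − 43.7)² + (y − 121.1)² = 140.88²; (x + 154.7)² + (y − 54.7)² = 79.05².
Subtracting pairs of circle equations eliminates x²+y² and gives linear equations (the radical axes):
373.6 x + 28.2 y = -33035.70
-23.2 x − 104.6 y = -9088.15
Solving the 2×2 system: x ≈ -96.6, y ≈ 108.3 km.
Check against LON (with the unrounded x, y): √((x + 143.1)²+(y − 107.0)²) = 46.52 ≈ 46.51 km. ✓

-96.6 km east, 108.3 km north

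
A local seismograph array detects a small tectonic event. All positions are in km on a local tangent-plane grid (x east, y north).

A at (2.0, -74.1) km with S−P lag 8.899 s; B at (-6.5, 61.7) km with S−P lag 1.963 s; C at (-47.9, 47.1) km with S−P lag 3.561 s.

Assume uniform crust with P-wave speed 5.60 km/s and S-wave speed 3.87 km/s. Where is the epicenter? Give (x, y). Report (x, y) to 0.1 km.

-4.4 km east, 37.2 km north

Distance from S−P lag: d = Δt · v_P v_S / (v_P − v_S) = Δt · (5.60·3.87)/(5.60−3.87) ≈ 12.5272·Δt.
So d_A = 111.48, d_B = 24.59, d_C = 44.61 km.
Circle about each station: (x − 2.0)² + (y + 74.1)² = 111.48²; (x + 6.5)² + (y − 61.7)² = 24.59²; (x + 47.9)² + (y − 47.1)² = 44.61².
Subtracting the A equation from the B and C equations removes the quadratic terms:
-17.0 x + 271.6 y = 10177.45
-99.8 x + 242.4 y = 9455.75
Solving the 2×2 system: x ≈ -4.4, y ≈ 37.2 km.
Check against A (with the unrounded x, y): √((x − 2.0)²+(y + 74.1)²) = 111.48 ≈ 111.48 km. ✓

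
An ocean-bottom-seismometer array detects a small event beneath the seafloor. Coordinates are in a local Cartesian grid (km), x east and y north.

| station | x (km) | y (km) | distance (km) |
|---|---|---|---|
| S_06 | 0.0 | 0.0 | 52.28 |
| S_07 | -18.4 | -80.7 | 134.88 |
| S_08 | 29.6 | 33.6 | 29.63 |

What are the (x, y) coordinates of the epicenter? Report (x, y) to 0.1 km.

6.3 km east, 51.9 km north

Circle about each station: x² + y² = 52.28²; (x + 18.4)² + (y + 80.7)² = 134.88²; (x − 29.6)² + (y − 33.6)² = 29.63².
Subtracting pairs of circle equations eliminates x²+y² and gives linear equations (the radical axes):
-36.8 x − 161.4 y = -8608.37
59.2 x + 67.2 y = 3860.38
Solving the 2×2 system: x ≈ 6.3, y ≈ 51.9 km.
Check against S_06 (with the unrounded x, y): √(x²+y²) = 52.28 ≈ 52.28 km. ✓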